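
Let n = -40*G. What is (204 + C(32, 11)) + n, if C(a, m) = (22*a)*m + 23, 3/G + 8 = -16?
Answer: 7976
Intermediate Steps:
G = -⅛ (G = 3/(-8 - 16) = 3/(-24) = 3*(-1/24) = -⅛ ≈ -0.12500)
C(a, m) = 23 + 22*a*m (C(a, m) = 22*a*m + 23 = 23 + 22*a*m)
n = 5 (n = -40*(-⅛) = 5)
(204 + C(32, 11)) + n = (204 + (23 + 22*32*11)) + 5 = (204 + (23 + 7744)) + 5 = (204 + 7767) + 5 = 7971 + 5 = 7976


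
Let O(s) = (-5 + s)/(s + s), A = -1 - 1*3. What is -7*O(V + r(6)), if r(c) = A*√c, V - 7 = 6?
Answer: -28/73 + 70*√6/73 ≈ 1.9653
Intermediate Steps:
A = -4 (A = -1 - 3 = -4)
V = 13 (V = 7 + 6 = 13)
r(c) = -4*√c
O(s) = (-5 + s)/(2*s) (O(s) = (-5 + s)/((2*s)) = (-5 + s)*(1/(2*s)) = (-5 + s)/(2*s))
-7*O(V + r(6)) = -7*(-5 + (13 - 4*√6))/(2*(13 - 4*√6)) = -7*(8 - 4*√6)/(2*(13 - 4*√6))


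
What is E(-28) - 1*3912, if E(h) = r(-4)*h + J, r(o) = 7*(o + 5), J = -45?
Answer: -4153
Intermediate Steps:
r(o) = 35 + 7*o (r(o) = 7*(5 + o) = 35 + 7*o)
E(h) = -45 + 7*h (E(h) = (35 + 7*(-4))*h - 45 = (35 - 28)*h - 45 = 7*h - 45 = -45 + 7*h)
E(-28) - 1*3912 = (-45 + 7*(-28)) - 1*3912 = (-45 - 196) - 3912 = -241 - 3912 = -4153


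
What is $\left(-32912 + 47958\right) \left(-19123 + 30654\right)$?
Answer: $173495426$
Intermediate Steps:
$\left(-32912 + 47958\right) \left(-19123 + 30654\right) = 15046 \cdot 11531 = 173495426$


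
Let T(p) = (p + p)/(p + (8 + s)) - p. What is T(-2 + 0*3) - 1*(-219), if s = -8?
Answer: 223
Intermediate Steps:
T(p) = 2 - p (T(p) = (p + p)/(p + (8 - 8)) - p = (2*p)/(p + 0) - p = (2*p)/p - p = 2 - p)
T(-2 + 0*3) - 1*(-219) = (2 - (-2 + 0*3)) - 1*(-219) = (2 - (-2 + 0)) + 219 = (2 - 1*(-2)) + 219 = (2 + 2) + 219 = 4 + 219 = 223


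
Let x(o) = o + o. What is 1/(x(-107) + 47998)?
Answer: 1/47784 ≈ 2.0928e-5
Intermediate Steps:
x(o) = 2*o
1/(x(-107) + 47998) = 1/(2*(-107) + 47998) = 1/(-214 + 47998) = 1/47784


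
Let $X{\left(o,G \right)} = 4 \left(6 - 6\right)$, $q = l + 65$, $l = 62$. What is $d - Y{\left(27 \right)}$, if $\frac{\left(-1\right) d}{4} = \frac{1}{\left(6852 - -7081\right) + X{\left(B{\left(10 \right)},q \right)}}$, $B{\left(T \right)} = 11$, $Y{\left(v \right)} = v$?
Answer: $- \frac{376195}{13933} \approx -27.0$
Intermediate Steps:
$q = 127$ ($q = 62 + 65 = 127$)
$X{\left(o,G \right)} = 0$ ($X{\left(o,G \right)} = 4 \cdot 0 = 0$)
$d = - \frac{4}{13933}$ ($d = - \frac{4}{\left(6852 - -7081\right) + 0} = - \frac{4}{\left(6852 + 7081\right) + 0} = - \frac{4}{13933 + 0} = - \frac{4}{13933} \approx -0.00028709$)
$d - Y{\left(27 \right)} = - \frac{4}{13933} - 27 = - \frac{376195}{13933}$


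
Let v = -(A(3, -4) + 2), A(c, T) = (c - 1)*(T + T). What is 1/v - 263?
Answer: -3681/14 ≈ -262.93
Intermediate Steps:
A(c, T) = 2*T*(-1 + c) (A(c, T) = (-1 + c)*(2*T) = 2*T*(-1 + c))
v = 14 (v = -(2*(-4)*(-1 + 3) + 2) = -(2*(-4)*2 + 2) = -(-16 + 2) = -1*(-14) = 14)
1/v - 263 = 1/14 - 263 = -3681/14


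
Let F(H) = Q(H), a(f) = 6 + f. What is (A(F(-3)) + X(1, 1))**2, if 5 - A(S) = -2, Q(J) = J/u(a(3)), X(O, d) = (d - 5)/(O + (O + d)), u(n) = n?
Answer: 289/9 ≈ 32.111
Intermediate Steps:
X(O, d) = (-5 + d)/(d + 2*O)
Q(J) = J/9 (Q(J) = J/(6 + 3) = J/9)
F(H) = H/9
A(S) = 7 (A(S) = 5 - 1*(-2) = 5 + 2 = 7)
(A(F(-3)) + X(1, 1))**2 = (7 + (-5 + 1)/(1 + 2*1))**2 = (7 - 4/(1 + 2))**2 = (7 - 4/3)**2 = (17/3)**2 = 289/9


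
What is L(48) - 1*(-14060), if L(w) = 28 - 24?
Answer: 14064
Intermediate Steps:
L(w) = 4
L(48) - 1*(-14060) = 4 - 1*(-14060) = 4 + 14060 = 14064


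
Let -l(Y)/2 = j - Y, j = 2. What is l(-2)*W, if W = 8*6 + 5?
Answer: -424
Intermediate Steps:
l(Y) = -4 + 2*Y (l(Y) = -2*(2 - Y) = -4 + 2*Y)
W = 53 (W = 48 + 5 = 53)
l(-2)*W = (-4 + 2*(-2))*53 = (-4 - 4)*53 = -8*53 = -424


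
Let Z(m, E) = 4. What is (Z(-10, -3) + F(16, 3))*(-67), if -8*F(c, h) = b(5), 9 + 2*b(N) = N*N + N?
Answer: -2881/16 ≈ -180.06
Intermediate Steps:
b(N) = -9/2 + N/2 + N**2/2 (b(N) = -9/2 + (N*N + N)/2 = -9/2 + (N**2 + N)/2 = -9/2 + (N + N**2)/2 = -9/2 + (N/2 + N**2/2) = -9/2 + N/2 + N**2/2)
F(c, h) = -21/16 (F(c, h) = -(-9/2 + (1/2)*5 + (1/2)*5**2)/8 = -(-9/2 + 5/2 + (1/2)*25)/8 = -(-9/2 + 5/2 + 25/2)/8 = -1/8*21/2 = -21/16)
(Z(-10, -3) + F(16, 3))*(-67) = (4 - 21/16)*(-67) = (43/16)*(-67) = -2881/16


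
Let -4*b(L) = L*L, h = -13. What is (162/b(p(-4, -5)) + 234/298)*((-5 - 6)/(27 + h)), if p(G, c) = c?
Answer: 1029897/52150 ≈ 19.749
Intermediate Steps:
b(L) = -L**2/4 (b(L) = -L*L/4 = -L**2/4)
(162/b(p(-4, -5)) + 234/298)*((-5 - 6)/(27 + h)) = (162/((-1/4*(-5)**2)) + 234/298)*((-5 - 6)/(27 - 13)) = (162/((-1/4*25)) + 234*(1/298))*(-11/14) = (162/(-25/4) + 117/149)*(-11*1/14) = (162*(-4/25) + 117/149)*(-11/14) = (-648/25 + 117/149)*(-11/14) = -93627/3725*(-11/14) = 1029897/52150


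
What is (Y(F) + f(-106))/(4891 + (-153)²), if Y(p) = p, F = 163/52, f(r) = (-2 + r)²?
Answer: 606691/1471600 ≈ 0.41227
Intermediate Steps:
F = 163/52 (F = 163*(1/52) = 163/52 ≈ 3.1346)
(Y(F) + f(-106))/(4891 + (-153)²) = (163/52 + (-2 - 106)²)/(4891 + (-153)²) = (163/52 + (-108)²)/(4891 + 23409) = (163/52 + 11664)/28300 = (606691/52)*(1/28300) = 606691/1471600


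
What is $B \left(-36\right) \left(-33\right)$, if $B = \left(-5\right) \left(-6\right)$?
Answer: $35640$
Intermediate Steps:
$B = 30$
$B \left(-36\right) \left(-33\right) = 30 \left(-36\right) \left(-33\right) = \left(-1080\right) \left(-33\right) = 35640$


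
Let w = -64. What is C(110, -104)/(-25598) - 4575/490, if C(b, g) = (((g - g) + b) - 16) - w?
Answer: -11718827/1254302 ≈ -9.3429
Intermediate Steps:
C(b, g) = 48 + b (C(b, g) = (((g - g) + b) - 16) - 1*(-64) = ((0 + b) - 16) + 64 = (b - 16) + 64 = (-16 + b) + 64 = 48 + b)
C(110, -104)/(-25598) - 4575/490 = (48 + 110)/(-25598) - 4575/490 = 158*(-1/25598) - 4575*1/490 = -79/12799 - 915/98 = -11718827/1254302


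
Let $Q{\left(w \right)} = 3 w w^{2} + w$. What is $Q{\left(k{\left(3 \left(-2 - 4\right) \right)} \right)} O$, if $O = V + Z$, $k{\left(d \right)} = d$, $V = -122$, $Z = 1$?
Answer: $2119194$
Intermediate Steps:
$Q{\left(w \right)} = w + 3 w^{3}$ ($Q{\left(w \right)} = 3 w^{3} + w = w + 3 w^{3}$)
$O = -121$ ($O = -122 + 1 = -121$)
$Q{\left(k{\left(3 \left(-2 - 4\right) \right)} \right)} O = \left(3 \left(-2 - 4\right) + 3 \left(3 \left(-2 - 4\right)\right)^{3}\right) \left(-121\right) = \left(3 \left(-6\right) + 3 \left(3 \left(-6\right)\right)^{3}\right) \left(-121\right) = \left(-18 + 3 \left(-18\right)^{3}\right) \left(-121\right) = \left(-18 + 3 \left(-5832\right)\right) \left(-121\right) = \left(-18 - 17496\right) \left(-121\right) = \left(-17514\right) \left(-121\right) = 2119194$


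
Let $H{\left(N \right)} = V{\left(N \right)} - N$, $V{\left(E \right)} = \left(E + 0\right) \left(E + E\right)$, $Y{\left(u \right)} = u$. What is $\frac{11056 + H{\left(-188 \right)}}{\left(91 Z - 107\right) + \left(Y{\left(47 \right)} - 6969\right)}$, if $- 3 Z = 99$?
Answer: $- \frac{20483}{2508} \approx -8.1671$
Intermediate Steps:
$V{\left(E \right)} = 2 E^{2}$ ($V{\left(E \right)} = E 2 E = 2 E^{2}$)
$Z = -33$ ($Z = \left(- \frac{1}{3}\right) 99 = -33$)
$H{\left(N \right)} = - N + 2 N^{2}$ ($H{\left(N \right)} = 2 N^{2} - N = - N + 2 N^{2}$)
$\frac{11056 + H{\left(-188 \right)}}{\left(91 Z - 107\right) + \left(Y{\left(47 \right)} - 6969\right)} = \frac{11056 - 188 \left(-1 + 2 \left(-188\right)\right)}{\left(91 \left(-33\right) - 107\right) + \left(47 - 6969\right)} = \frac{11056 - 188 \left(-1 - 376\right)}{\left(-3003 - 107\right) + \left(47 - 6969\right)} = \frac{11056 - -70876}{-3110 - 6922} = \frac{11056 + 70876}{-10032} = 81932 \left(- \frac{1}{10032}\right) = - \frac{20483}{2508}$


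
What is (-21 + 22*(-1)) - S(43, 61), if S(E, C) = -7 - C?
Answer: 25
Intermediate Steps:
(-21 + 22*(-1)) - S(43, 61) = (-21 + 22*(-1)) - (-7 - 1*61) = (-21 - 22) - (-7 - 61) = -43 - 1*(-68) = -43 + 68 = 25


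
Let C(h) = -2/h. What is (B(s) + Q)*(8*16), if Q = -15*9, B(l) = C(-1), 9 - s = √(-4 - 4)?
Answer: -17024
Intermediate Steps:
s = 9 - 2*I*√2 (s = 9 - √(-4 - 4) = 9 - √(-8) = 9 - 2*I*√2 ≈ 9.0 - 2.8284*I)
B(l) = 2 (B(l) = -2/(-1) = -2*(-1) = 2)
Q = -135
(B(s) + Q)*(8*16) = (2 - 135)*(8*16) = -133*128 = -17024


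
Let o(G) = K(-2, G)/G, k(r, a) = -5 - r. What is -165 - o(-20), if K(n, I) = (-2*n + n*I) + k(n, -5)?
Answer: -3259/20 ≈ -162.95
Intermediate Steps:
K(n, I) = -5 - 3*n + I*n (K(n, I) = (-2*n + n*I) + (-5 - n) = (-2*n + I*n) + (-5 - n) = -5 - 3*n + I*n)
o(G) = (1 - 2*G)/G (o(G) = (-5 - 3*(-2) + G*(-2))/G = (-5 + 6 - 2*G)/G = (1 - 2*G)/G)
-165 - o(-20) = -165 - (-2 + 1/(-20)) = -165 - (-2 - 1/20) = -165 - 1*(-41/20) = -165 + 41/20 = -3259/20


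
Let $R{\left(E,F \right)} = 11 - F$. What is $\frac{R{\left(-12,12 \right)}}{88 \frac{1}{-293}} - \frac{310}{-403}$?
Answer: $\frac{4689}{1144} \approx 4.0988$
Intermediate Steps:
$\frac{R{\left(-12,12 \right)}}{88 \frac{1}{-293}} - \frac{310}{-403} = \frac{11 - 12}{88 \frac{1}{-293}} - \frac{310}{-403} = \frac{11 - 12}{88 \left(- \frac{1}{293}\right)} - - \frac{10}{13} = - \frac{1}{- \frac{88}{293}} + \frac{10}{13} = \left(-1\right) \left(- \frac{293}{88}\right) + \frac{10}{13} = \frac{293}{88} + \frac{10}{13} = \frac{4689}{1144}$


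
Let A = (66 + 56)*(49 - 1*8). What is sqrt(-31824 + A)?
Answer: I*sqrt(26822) ≈ 163.77*I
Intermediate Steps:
A = 5002 (A = 122*(49 - 8) = 122*41 = 5002)
sqrt(-31824 + A) = sqrt(-31824 + 5002) = sqrt(-26822) = I*sqrt(26822)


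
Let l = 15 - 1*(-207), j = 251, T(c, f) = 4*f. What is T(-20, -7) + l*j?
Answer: 55694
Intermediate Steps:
l = 222 (l = 15 + 207 = 222)
T(-20, -7) + l*j = 4*(-7) + 222*251 = -28 + 55722 = 55694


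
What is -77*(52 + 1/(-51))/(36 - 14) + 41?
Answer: -14375/102 ≈ -140.93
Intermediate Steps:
-77*(52 + 1/(-51))/(36 - 14) + 41 = -77*(52 - 1/51)/22 + 41 = -204127/(51*22) + 41 = -77*241/102 + 41 = -18557/102 + 41 = -14375/102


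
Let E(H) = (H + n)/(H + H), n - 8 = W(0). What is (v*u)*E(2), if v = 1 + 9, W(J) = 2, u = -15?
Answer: -450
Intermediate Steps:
n = 10 (n = 8 + 2 = 10)
E(H) = (10 + H)/(2*H) (E(H) = (H + 10)/(H + H) = (10 + H)/((2*H)) = (10 + H)*(1/(2*H)) = (10 + H)/(2*H))
v = 10
(v*u)*E(2) = (10*(-15))*((½)*(10 + 2)/2) = -75*12/2 = -150*3 = -450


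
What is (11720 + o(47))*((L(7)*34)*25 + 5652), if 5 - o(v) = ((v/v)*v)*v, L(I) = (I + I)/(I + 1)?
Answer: 67939482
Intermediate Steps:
L(I) = 2*I/(1 + I) (L(I) = (2*I)/(1 + I) = 2*I/(1 + I))
o(v) = 5 - v**2 (o(v) = 5 - (v/v)*v*v = 5 - 1*v*v = 5 - v*v = 5 - v**2)
(11720 + o(47))*((L(7)*34)*25 + 5652) = (11720 + (5 - 1*47**2))*(((2*7/(1 + 7))*34)*25 + 5652) = (11720 + (5 - 1*2209))*(((2*7/8)*34)*25 + 5652) = (11720 + (5 - 2209))*(((2*7*(1/8))*34)*25 + 5652) = (11720 - 2204)*(((7/4)*34)*25 + 5652) = 9516*((119/2)*25 + 5652) = 9516*(2975/2 + 5652) = 9516*(14279/2) = 67939482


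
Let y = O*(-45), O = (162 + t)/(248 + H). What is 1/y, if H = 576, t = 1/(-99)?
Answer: -9064/80185 ≈ -0.11304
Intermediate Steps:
t = -1/99 ≈ -0.010101
O = 16037/81576 (O = (162 - 1/99)/(248 + 576) = (16037/99)/824 = (16037/99)*(1/824) = 16037/81576 ≈ 0.19659)
y = -80185/9064 (y = (16037/81576)*(-45) = -80185/9064 ≈ -8.8465)
1/y = 1/(-80185/9064) = -9064/80185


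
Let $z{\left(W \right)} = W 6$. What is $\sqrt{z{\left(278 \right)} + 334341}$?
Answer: $\sqrt{336009} \approx 579.66$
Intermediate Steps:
$z{\left(W \right)} = 6 W$
$\sqrt{z{\left(278 \right)} + 334341} = \sqrt{6 \cdot 278 + 334341} = \sqrt{1668 + 334341} = \sqrt{336009}$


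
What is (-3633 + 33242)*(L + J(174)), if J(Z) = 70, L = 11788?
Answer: 351103522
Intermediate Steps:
(-3633 + 33242)*(L + J(174)) = (-3633 + 33242)*(11788 + 70) = 29609*11858 = 351103522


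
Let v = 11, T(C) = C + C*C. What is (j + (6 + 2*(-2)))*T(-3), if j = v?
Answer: 78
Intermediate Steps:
T(C) = C + C²
j = 11
(j + (6 + 2*(-2)))*T(-3) = (11 + (6 + 2*(-2)))*(-3*(1 - 3)) = (11 + (6 - 4))*(-3*(-2)) = (11 + 2)*6 = 13*6 = 78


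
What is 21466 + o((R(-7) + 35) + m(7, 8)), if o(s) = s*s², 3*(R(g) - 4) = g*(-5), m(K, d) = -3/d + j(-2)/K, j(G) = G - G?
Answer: 2055162727/13824 ≈ 1.4867e+5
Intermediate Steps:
j(G) = 0
m(K, d) = -3/d (m(K, d) = -3/d + 0/K = -3/d + 0 = -3/d)
R(g) = 4 - 5*g/3 (R(g) = 4 + (g*(-5))/3 = 4 + (-5*g)/3 = 4 - 5*g/3)
o(s) = s³
21466 + o((R(-7) + 35) + m(7, 8)) = 21466 + (((4 - 5/3*(-7)) + 35) - 3/8)³ = 21466 + (((4 + 35/3) + 35) - 3*⅛)³ = 21466 + ((47/3 + 35) - 3/8)³ = 21466 + (152/3 - 3/8)³ = 21466 + (1207/24)³ = 21466 + 1758416743/13824 = 2055162727/13824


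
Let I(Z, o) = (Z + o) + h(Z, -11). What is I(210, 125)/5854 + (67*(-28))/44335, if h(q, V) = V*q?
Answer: -98543729/259537090 ≈ -0.37969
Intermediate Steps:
I(Z, o) = o - 10*Z (I(Z, o) = (Z + o) - 11*Z = o - 10*Z)
I(210, 125)/5854 + (67*(-28))/44335 = (125 - 10*210)/5854 + (67*(-28))/44335 = (125 - 2100)*(1/5854) - 1876*1/44335 = -1975*1/5854 - 1876/44335 = -1975/5854 - 1876/44335 = -98543729/259537090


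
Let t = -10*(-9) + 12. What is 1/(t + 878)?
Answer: 1/980 ≈ 0.0010204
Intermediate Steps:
t = 102 (t = 90 + 12 = 102)
1/(t + 878) = 1/(102 + 878) = 1/980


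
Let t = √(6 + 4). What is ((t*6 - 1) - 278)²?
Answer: 78201 - 3348*√10 ≈ 67614.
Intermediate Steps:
t = √10 ≈ 3.1623
((t*6 - 1) - 278)² = ((√10*6 - 1) - 278)² = ((6*√10 - 1) - 278)² = ((-1 + 6*√10) - 278)² = (-279 + 6*√10)²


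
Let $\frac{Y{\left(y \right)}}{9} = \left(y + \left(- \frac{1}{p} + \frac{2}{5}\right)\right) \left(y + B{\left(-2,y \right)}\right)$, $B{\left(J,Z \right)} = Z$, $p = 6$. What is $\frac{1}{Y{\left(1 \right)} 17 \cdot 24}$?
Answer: $\frac{5}{45288} \approx 0.0001104$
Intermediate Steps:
$Y{\left(y \right)} = 18 y \left(\frac{7}{30} + y\right)$ ($Y{\left(y \right)} = 9 \left(y + \left(- \frac{1}{6} + \frac{2}{5}\right)\right) \left(y + y\right) = 9 \left(y + \left(\left(-1\right) \frac{1}{6} + 2 \cdot \frac{1}{5}\right)\right) 2 y = 9 \left(y + \left(- \frac{1}{6} + \frac{2}{5}\right)\right) 2 y = 9 \left(y + \frac{7}{30}\right) 2 y = 9 \left(\frac{7}{30} + y\right) 2 y = 9 \cdot 2 y \left(\frac{7}{30} + y\right) = 18 y \left(\frac{7}{30} + y\right)$)
$\frac{1}{Y{\left(1 \right)} 17 \cdot 24} = \frac{1}{\frac{3}{5} \cdot 1 \left(7 + 30 \cdot 1\right) 17 \cdot 24} = \frac{1}{\frac{3}{5} \cdot 1 \left(7 + 30\right) 17 \cdot 24} = \frac{1}{\frac{3}{5} \cdot 1 \cdot 37 \cdot 17 \cdot 24} = \frac{1}{\frac{111}{5} \cdot 17 \cdot 24} = \frac{1}{\frac{1887}{5} \cdot 24} = \frac{1}{\frac{45288}{5}} = \frac{5}{45288}$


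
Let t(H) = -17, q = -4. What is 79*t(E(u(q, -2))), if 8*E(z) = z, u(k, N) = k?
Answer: -1343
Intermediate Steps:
E(z) = z/8
79*t(E(u(q, -2))) = 79*(-17) = -1343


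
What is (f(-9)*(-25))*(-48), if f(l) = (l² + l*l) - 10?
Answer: 182400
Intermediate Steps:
f(l) = -10 + 2*l² (f(l) = (l² + l²) - 10 = 2*l² - 10 = -10 + 2*l²)
(f(-9)*(-25))*(-48) = ((-10 + 2*(-9)²)*(-25))*(-48) = ((-10 + 2*81)*(-25))*(-48) = ((-10 + 162)*(-25))*(-48) = (152*(-25))*(-48) = -3800*(-48) = 182400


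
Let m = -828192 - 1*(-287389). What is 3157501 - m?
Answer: 3698304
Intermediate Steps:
m = -540803 (m = -828192 + 287389 = -540803)
3157501 - m = 3157501 - 1*(-540803) = 3157501 + 540803 = 3698304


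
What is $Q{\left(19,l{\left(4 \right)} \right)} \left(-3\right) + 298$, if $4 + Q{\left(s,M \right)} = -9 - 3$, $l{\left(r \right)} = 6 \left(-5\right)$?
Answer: $346$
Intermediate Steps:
$l{\left(r \right)} = -30$
$Q{\left(s,M \right)} = -16$ ($Q{\left(s,M \right)} = -4 - 12 = -16$)
$Q{\left(19,l{\left(4 \right)} \right)} \left(-3\right) + 298 = \left(-16\right) \left(-3\right) + 298 = 48 + 298 = 346$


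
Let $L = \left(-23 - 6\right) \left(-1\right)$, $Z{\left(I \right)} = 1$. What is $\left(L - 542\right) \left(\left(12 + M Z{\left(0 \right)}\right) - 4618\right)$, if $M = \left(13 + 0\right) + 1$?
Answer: $2355696$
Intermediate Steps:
$M = 14$ ($M = 13 + 1 = 14$)
$L = 29$ ($L = \left(-29\right) \left(-1\right) = 29$)
$\left(L - 542\right) \left(\left(12 + M Z{\left(0 \right)}\right) - 4618\right) = \left(29 - 542\right) \left(\left(12 + 14 \cdot 1\right) - 4618\right) = - 513 \left(\left(12 + 14\right) - 4618\right) = - 513 \left(26 - 4618\right) = \left(-513\right) \left(-4592\right) = 2355696$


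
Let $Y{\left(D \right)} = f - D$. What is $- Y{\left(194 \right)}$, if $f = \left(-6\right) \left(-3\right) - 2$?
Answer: $178$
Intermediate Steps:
$f = 16$ ($f = 18 - 2 = 16$)
$Y{\left(D \right)} = 16 - D$
$- Y{\left(194 \right)} = - (16 - 194) = \left(-1\right) \left(-178\right) = 178$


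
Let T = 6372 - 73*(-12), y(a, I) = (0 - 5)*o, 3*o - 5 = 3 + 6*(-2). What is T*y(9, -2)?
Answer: 48320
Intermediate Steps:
o = -4/3 (o = 5/3 + (3 + 6*(-2))/3 = 5/3 + (3 - 12)/3 = 5/3 + (⅓)*(-9) = 5/3 - 3 = -4/3 ≈ -1.3333)
y(a, I) = 20/3 (y(a, I) = (0 - 5)*(-4/3) = -5*(-4/3) = 20/3)
T = 7248 (T = 6372 + 876 = 7248)
T*y(9, -2) = 7248*(20/3) = 48320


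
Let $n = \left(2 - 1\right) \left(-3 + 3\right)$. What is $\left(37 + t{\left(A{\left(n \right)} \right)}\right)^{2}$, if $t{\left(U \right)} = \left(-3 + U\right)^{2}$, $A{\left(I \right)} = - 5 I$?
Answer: $2116$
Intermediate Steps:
$n = 0$ ($n = 1 \cdot 0 = 0$)
$\left(37 + t{\left(A{\left(n \right)} \right)}\right)^{2} = \left(37 + \left(-3 - 0\right)^{2}\right)^{2} = \left(37 + \left(-3 + 0\right)^{2}\right)^{2} = \left(37 + \left(-3\right)^{2}\right)^{2} = \left(37 + 9\right)^{2} = 46^{2} = 2116$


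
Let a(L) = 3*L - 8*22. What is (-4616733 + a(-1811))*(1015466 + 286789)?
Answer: -6019467981210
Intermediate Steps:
a(L) = -176 + 3*L (a(L) = 3*L - 176 = -176 + 3*L)
(-4616733 + a(-1811))*(1015466 + 286789) = (-4616733 + (-176 + 3*(-1811)))*(1015466 + 286789) = (-4616733 + (-176 - 5433))*1302255 = (-4616733 - 5609)*1302255 = -4622342*1302255 = -6019467981210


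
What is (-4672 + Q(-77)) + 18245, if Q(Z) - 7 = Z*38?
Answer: 10654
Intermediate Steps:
Q(Z) = 7 + 38*Z (Q(Z) = 7 + Z*38 = 7 + 38*Z)
(-4672 + Q(-77)) + 18245 = (-4672 + (7 + 38*(-77))) + 18245 = (-4672 + (7 - 2926)) + 18245 = (-4672 - 2919) + 18245 = -7591 + 18245 = 10654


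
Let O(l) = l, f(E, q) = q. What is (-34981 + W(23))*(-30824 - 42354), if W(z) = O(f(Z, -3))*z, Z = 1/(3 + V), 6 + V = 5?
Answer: 2564888900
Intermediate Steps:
V = -1 (V = -6 + 5 = -1)
Z = ½ (Z = 1/(3 - 1) = 1/2 = ½ ≈ 0.50000)
W(z) = -3*z
(-34981 + W(23))*(-30824 - 42354) = (-34981 - 3*23)*(-30824 - 42354) = (-34981 - 69)*(-73178) = -35050*(-73178) = 2564888900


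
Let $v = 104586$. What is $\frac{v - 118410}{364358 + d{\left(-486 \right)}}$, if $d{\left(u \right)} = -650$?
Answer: $- \frac{384}{10103} \approx -0.038009$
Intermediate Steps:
$\frac{v - 118410}{364358 + d{\left(-486 \right)}} = \frac{104586 - 118410}{364358 - 650} = - \frac{13824}{363708} = \left(-13824\right) \frac{1}{363708} = - \frac{384}{10103}$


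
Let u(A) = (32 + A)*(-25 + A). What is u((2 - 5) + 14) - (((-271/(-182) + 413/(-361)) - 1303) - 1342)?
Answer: 134206521/65702 ≈ 2042.7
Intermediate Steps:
u(A) = (-25 + A)*(32 + A)
u((2 - 5) + 14) - (((-271/(-182) + 413/(-361)) - 1303) - 1342) = (-800 + ((2 - 5) + 14)² + 7*((2 - 5) + 14)) - (((-271/(-182) + 413/(-361)) - 1303) - 1342) = (-800 + (-3 + 14)² + 7*(-3 + 14)) - (((-271*(-1/182) + 413*(-1/361)) - 1303) - 1342) = (-800 + 11² + 7*11) - (((271/182 - 413/361) - 1303) - 1342) = (-800 + 121 + 77) - ((22665/65702 - 1303) - 1342) = -602 - (-85587041/65702 - 1342) = -602 - 1*(-173759125/65702) = -602 + 173759125/65702 = 134206521/65702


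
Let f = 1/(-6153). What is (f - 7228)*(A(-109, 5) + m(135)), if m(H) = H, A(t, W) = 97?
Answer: -10317941320/6153 ≈ -1.6769e+6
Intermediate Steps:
f = -1/6153 ≈ -0.00016252
(f - 7228)*(A(-109, 5) + m(135)) = (-1/6153 - 7228)*(97 + 135) = -44473885/6153*232 = -10317941320/6153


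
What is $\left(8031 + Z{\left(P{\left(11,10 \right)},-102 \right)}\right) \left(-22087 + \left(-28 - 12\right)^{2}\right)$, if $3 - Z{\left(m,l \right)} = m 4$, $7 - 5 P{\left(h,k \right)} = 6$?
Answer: $- \frac{822880842}{5} \approx -1.6458 \cdot 10^{8}$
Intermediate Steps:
$P{\left(h,k \right)} = \frac{1}{5}$ ($P{\left(h,k \right)} = \frac{7}{5} - \frac{6}{5} = \frac{1}{5}$)
$Z{\left(m,l \right)} = 3 - 4 m$ ($Z{\left(m,l \right)} = 3 - m 4 = 3 - 4 m$)
$\left(8031 + Z{\left(P{\left(11,10 \right)},-102 \right)}\right) \left(-22087 + \left(-28 - 12\right)^{2}\right) = \left(8031 + \left(3 - \frac{4}{5}\right)\right) \left(-22087 + \left(-28 - 12\right)^{2}\right) = \left(8031 + \left(3 - \frac{4}{5}\right)\right) \left(-22087 + \left(-40\right)^{2}\right) = \left(8031 + \frac{11}{5}\right) \left(-22087 + 1600\right) = \frac{40166}{5} \left(-20487\right) = - \frac{822880842}{5}$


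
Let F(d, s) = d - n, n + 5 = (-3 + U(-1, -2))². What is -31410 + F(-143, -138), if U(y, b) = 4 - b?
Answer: -31557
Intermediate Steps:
n = 4 (n = -5 + (-3 + (4 - 1*(-2)))² = -5 + (-3 + (4 + 2))² = -5 + (-3 + 6)² = -5 + 3² = -5 + 9 = 4)
F(d, s) = -4 + d (F(d, s) = d - 1*4 = d - 4 = -4 + d)
-31410 + F(-143, -138) = -31410 + (-4 - 143) = -31410 - 147 = -31557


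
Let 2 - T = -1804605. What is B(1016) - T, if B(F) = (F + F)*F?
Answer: 259905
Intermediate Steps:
T = 1804607 (T = 2 - 1*(-1804605) = 2 + 1804605 = 1804607)
B(F) = 2*F² (B(F) = (2*F)*F = 2*F²)
B(1016) - T = 2*1016² - 1*1804607 = 2*1032256 - 1804607 = 2064512 - 1804607 = 259905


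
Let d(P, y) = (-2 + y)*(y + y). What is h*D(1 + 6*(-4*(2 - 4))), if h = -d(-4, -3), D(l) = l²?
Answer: -72030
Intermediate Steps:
d(P, y) = 2*y*(-2 + y) (d(P, y) = (-2 + y)*(2*y) = 2*y*(-2 + y))
h = -30 (h = -2*(-3)*(-2 - 3) = -2*(-3)*(-5) = -1*30 = -30)
h*D(1 + 6*(-4*(2 - 4))) = -30*(1 + 6*(-4*(2 - 4)))² = -30*(1 + 6*(-4*(-2)))² = -30*(1 + 6*8)² = -30*(1 + 48)² = -30*49² = -30*2401 = -72030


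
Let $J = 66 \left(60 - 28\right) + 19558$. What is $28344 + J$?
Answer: $50014$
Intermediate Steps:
$J = 21670$ ($J = 66 \cdot 32 + 19558 = 2112 + 19558 = 21670$)
$28344 + J = 28344 + 21670 = 50014$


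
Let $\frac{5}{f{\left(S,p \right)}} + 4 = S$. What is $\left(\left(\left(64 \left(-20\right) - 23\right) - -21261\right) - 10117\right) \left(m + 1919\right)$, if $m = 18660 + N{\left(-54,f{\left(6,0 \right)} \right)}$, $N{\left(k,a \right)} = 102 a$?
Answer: $205027394$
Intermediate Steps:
$f{\left(S,p \right)} = \frac{5}{-4 + S}$
$m = 18915$ ($m = 18660 + 102 \frac{5}{-4 + 6} = 18660 + 102 \cdot \frac{5}{2} = 18660 + 255 = 18915$)
$\left(\left(\left(64 \left(-20\right) - 23\right) - -21261\right) - 10117\right) \left(m + 1919\right) = \left(\left(\left(64 \left(-20\right) - 23\right) - -21261\right) - 10117\right) \left(18915 + 1919\right) = \left(\left(\left(-1280 - 23\right) + 21261\right) - 10117\right) 20834 = \left(\left(-1303 + 21261\right) - 10117\right) 20834 = \left(19958 - 10117\right) 20834 = 9841 \cdot 20834 = 205027394$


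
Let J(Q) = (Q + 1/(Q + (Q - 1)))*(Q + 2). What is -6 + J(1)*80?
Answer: 474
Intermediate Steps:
J(Q) = (2 + Q)*(Q + 1/(-1 + 2*Q)) (J(Q) = (Q + 1/(Q + (-1 + Q)))*(2 + Q) = (Q + 1/(-1 + 2*Q))*(2 + Q) = (2 + Q)*(Q + 1/(-1 + 2*Q)))
-6 + J(1)*80 = -6 + ((2 - 1*1 + 2*1³ + 3*1²)/(-1 + 2*1))*80 = -6 + ((2 - 1 + 2*1 + 3*1)/(-1 + 2))*80 = -6 + ((2 - 1 + 2 + 3)/1)*80 = -6 + (1*6)*80 = -6 + 6*80 = -6 + 480 = 474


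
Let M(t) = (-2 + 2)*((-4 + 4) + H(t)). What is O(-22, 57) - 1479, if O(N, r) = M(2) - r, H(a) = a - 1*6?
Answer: -1536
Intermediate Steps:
H(a) = -6 + a (H(a) = a - 6 = -6 + a)
M(t) = 0 (M(t) = (-2 + 2)*((-4 + 4) + (-6 + t)) = 0*(0 + (-6 + t)) = 0*(-6 + t) = 0)
O(N, r) = -r (O(N, r) = 0 - r = -r)
O(-22, 57) - 1479 = -1*57 - 1479 = -57 - 1479 = -1536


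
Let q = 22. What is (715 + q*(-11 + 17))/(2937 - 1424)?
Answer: 847/1513 ≈ 0.55981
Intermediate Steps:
(715 + q*(-11 + 17))/(2937 - 1424) = (715 + 22*(-11 + 17))/(2937 - 1424) = (715 + 22*6)/1513 = (715 + 132)*(1/1513) = 847*(1/1513) = 847/1513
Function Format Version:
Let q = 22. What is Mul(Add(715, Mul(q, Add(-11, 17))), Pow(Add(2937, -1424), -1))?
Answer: Rational(847, 1513) ≈ 0.55981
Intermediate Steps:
Mul(Add(715, Mul(q, Add(-11, 17))), Pow(Add(2937, -1424), -1)) = Mul(Add(715, Mul(22, Add(-11, 17))), Pow(Add(2937, -1424), -1)) = Mul(Add(715, Mul(22, 6)), Pow(1513, -1)) = Mul(Add(715, 132), Rational(1, 1513)) = Mul(847, Rational(1, 1513)) = Rational(847, 1513)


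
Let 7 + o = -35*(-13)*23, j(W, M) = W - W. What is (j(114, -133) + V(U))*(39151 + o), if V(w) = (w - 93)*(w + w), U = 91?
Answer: -18057676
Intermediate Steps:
j(W, M) = 0
o = 10458 (o = -7 - 35*(-13)*23 = -7 + 455*23 = -7 + 10465 = 10458)
V(w) = 2*w*(-93 + w) (V(w) = (-93 + w)*(2*w) = 2*w*(-93 + w))
(j(114, -133) + V(U))*(39151 + o) = (0 + 2*91*(-93 + 91))*(39151 + 10458) = (0 + 2*91*(-2))*49609 = (0 - 364)*49609 = -364*49609 = -18057676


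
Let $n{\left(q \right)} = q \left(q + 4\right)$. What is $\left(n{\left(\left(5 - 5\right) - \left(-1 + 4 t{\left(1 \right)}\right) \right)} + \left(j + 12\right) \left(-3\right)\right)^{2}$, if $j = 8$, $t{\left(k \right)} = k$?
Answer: $3969$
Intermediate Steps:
$n{\left(q \right)} = q \left(4 + q\right)$
$\left(n{\left(\left(5 - 5\right) - \left(-1 + 4 t{\left(1 \right)}\right) \right)} + \left(j + 12\right) \left(-3\right)\right)^{2} = \left(\left(\left(5 - 5\right) + \left(\left(-4\right) 1 + 1\right)\right) \left(4 + \left(\left(5 - 5\right) + \left(\left(-4\right) 1 + 1\right)\right)\right) + \left(8 + 12\right) \left(-3\right)\right)^{2} = \left(\left(0 + \left(-4 + 1\right)\right) \left(4 + \left(0 + \left(-4 + 1\right)\right)\right) + 20 \left(-3\right)\right)^{2} = \left(\left(0 - 3\right) \left(4 + \left(0 - 3\right)\right) - 60\right)^{2} = \left(- 3 \left(4 - 3\right) - 60\right)^{2} = \left(\left(-3\right) 1 - 60\right)^{2} = \left(-3 - 60\right)^{2} = \left(-63\right)^{2} = 3969$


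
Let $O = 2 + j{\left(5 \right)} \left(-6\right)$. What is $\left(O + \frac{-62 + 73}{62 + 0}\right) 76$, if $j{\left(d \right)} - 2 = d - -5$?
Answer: $- \frac{164502}{31} \approx -5306.5$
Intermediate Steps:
$j{\left(d \right)} = 7 + d$ ($j{\left(d \right)} = 2 + \left(d - -5\right) = 2 + \left(d + 5\right) = 2 + \left(5 + d\right) = 7 + d$)
$O = -70$ ($O = 2 + \left(7 + 5\right) \left(-6\right) = 2 + 12 \left(-6\right) = 2 - 72 = -70$)
$\left(O + \frac{-62 + 73}{62 + 0}\right) 76 = \left(-70 + \frac{-62 + 73}{62 + 0}\right) 76 = \left(-70 + \frac{11}{62}\right) 76 = \left(- \frac{4329}{62}\right) 76 = - \frac{164502}{31}$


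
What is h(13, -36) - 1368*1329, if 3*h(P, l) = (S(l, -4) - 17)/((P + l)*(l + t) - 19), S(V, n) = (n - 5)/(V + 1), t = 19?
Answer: -35506946453/19530 ≈ -1.8181e+6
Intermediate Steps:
S(V, n) = (-5 + n)/(1 + V)
h(P, l) = (-17 - 9/(1 + l))/(3*(-19 + (19 + l)*(P + l))) (h(P, l) = (((-5 - 4)/(1 + l) - 17)/((P + l)*(l + 19) - 19))/3 = ((-9/(1 + l) - 17)/((P + l)*(19 + l) - 19))/3 = ((-9/(1 + l) - 17)/((19 + l)*(P + l) - 19))/3 = ((-17 - 9/(1 + l))/(-19 + (19 + l)*(P + l)))/3 = (-17 - 9/(1 + l))/(3*(-19 + (19 + l)*(P + l))))
h(13, -36) - 1368*1329 = (-26 - 17*(-36))/(3*(1 - 36)*(-19 + (-36)² + 19*13 + 19*(-36) + 13*(-36))) - 1368*1329 = (⅓)*(-26 + 612)/(-35*(-19 + 1296 + 247 - 684 - 468)) - 1818072 = (⅓)*(-1/35)*586/372 - 1818072 = (⅓)*(-1/35)*(1/372)*586 - 1818072 = -293/19530 - 1818072 = -35506946453/19530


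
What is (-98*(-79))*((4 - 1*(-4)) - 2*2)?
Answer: 30968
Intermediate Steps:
(-98*(-79))*((4 - 1*(-4)) - 2*2) = 7742*((4 + 4) - 4) = 7742*(8 - 4) = 7742*4 = 30968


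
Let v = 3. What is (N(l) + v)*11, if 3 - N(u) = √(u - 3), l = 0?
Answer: 66 - 11*I*√3 ≈ 66.0 - 19.053*I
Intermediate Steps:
N(u) = 3 - √(-3 + u) (N(u) = 3 - √(u - 3) = 3 - √(-3 + u))
(N(l) + v)*11 = ((3 - √(-3 + 0)) + 3)*11 = ((3 - √(-3)) + 3)*11 = ((3 - I*√3) + 3)*11 = (6 - I*√3)*11 = 66 - 11*I*√3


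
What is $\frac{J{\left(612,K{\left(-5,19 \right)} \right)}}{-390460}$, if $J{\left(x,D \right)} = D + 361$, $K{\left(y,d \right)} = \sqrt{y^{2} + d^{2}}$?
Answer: $- \frac{361}{390460} - \frac{\sqrt{386}}{390460} \approx -0.00097487$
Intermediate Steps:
$K{\left(y,d \right)} = \sqrt{d^{2} + y^{2}}$
$J{\left(x,D \right)} = 361 + D$
$\frac{J{\left(612,K{\left(-5,19 \right)} \right)}}{-390460} = \frac{361 + \sqrt{19^{2} + \left(-5\right)^{2}}}{-390460} = \left(361 + \sqrt{361 + 25}\right) \left(- \frac{1}{390460}\right) = \left(361 + \sqrt{386}\right) \left(- \frac{1}{390460}\right) = - \frac{361}{390460} - \frac{\sqrt{386}}{390460}$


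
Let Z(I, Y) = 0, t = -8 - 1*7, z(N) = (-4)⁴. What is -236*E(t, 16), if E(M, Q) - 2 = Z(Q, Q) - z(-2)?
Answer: 59944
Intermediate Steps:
z(N) = 256
t = -15 (t = -8 - 7 = -15)
E(M, Q) = -254 (E(M, Q) = 2 + (0 - 1*256) = 2 + (0 - 256) = 2 - 256 = -254)
-236*E(t, 16) = -236*(-254) = 59944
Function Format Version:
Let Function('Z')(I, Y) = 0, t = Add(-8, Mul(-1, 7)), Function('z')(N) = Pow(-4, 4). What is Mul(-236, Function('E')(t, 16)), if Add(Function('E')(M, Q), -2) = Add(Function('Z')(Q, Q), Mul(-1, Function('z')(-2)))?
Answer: 59944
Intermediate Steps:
Function('z')(N) = 256
t = -15 (t = Add(-8, -7) = -15)
Function('E')(M, Q) = -254 (Function('E')(M, Q) = Add(2, Add(0, Mul(-1, 256))) = Add(2, Add(0, -256)) = Add(2, -256) = -254)
Mul(-236, Function('E')(t, 16)) = Mul(-236, -254) = 59944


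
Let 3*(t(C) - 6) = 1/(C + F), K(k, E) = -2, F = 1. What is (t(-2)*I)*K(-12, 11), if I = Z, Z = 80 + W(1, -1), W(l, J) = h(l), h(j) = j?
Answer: -918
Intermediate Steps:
t(C) = 6 + 1/(3*(1 + C)) (t(C) = 6 + 1/(3*(C + 1)) = 6 + 1/(3*(1 + C)))
W(l, J) = l
Z = 81 (Z = 80 + 1 = 81)
I = 81
(t(-2)*I)*K(-12, 11) = (((19 + 18*(-2))/(3*(1 - 2)))*81)*(-2) = (((1/3)*(19 - 36)/(-1))*81)*(-2) = (((1/3)*(-1)*(-17))*81)*(-2) = ((17/3)*81)*(-2) = 459*(-2) = -918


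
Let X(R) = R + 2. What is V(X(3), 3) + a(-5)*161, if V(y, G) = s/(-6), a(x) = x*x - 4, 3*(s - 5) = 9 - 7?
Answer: 60841/18 ≈ 3380.1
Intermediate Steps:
s = 17/3 (s = 5 + (9 - 7)/3 = 5 + (⅓)*2 = 5 + ⅔ = 17/3 ≈ 5.6667)
X(R) = 2 + R
a(x) = -4 + x² (a(x) = x² - 4 = -4 + x²)
V(y, G) = -17/18 (V(y, G) = (17/3)/(-6) = (17/3)*(-⅙) = -17/18)
V(X(3), 3) + a(-5)*161 = -17/18 + (-4 + (-5)²)*161 = -17/18 + (-4 + 25)*161 = -17/18 + 21*161 = -17/18 + 3381 = 60841/18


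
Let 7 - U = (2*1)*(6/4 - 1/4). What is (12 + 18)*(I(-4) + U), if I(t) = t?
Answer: 15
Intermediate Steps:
U = 9/2 (U = 7 - 2*1*(6/4 - 1/4) = 7 - 2*(6*(¼) - 1*¼) = 7 - 2*(3/2 - ¼) = 7 - 2*5/4 = 7 - 1*5/2 = 7 - 5/2 = 9/2 ≈ 4.5000)
(12 + 18)*(I(-4) + U) = (12 + 18)*(-4 + 9/2) = 30*(½) = 15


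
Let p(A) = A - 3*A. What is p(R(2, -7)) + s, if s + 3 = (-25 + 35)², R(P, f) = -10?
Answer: 117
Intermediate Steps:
p(A) = -2*A
s = 97 (s = -3 + (-25 + 35)² = -3 + 10² = -3 + 100 = 97)
p(R(2, -7)) + s = -2*(-10) + 97 = 20 + 97 = 117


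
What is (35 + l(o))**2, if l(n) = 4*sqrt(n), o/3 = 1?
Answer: 1273 + 280*sqrt(3) ≈ 1758.0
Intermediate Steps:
o = 3 (o = 3*1 = 3)
(35 + l(o))**2 = (35 + 4*sqrt(3))**2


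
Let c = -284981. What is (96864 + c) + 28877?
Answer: -159240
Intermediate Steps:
(96864 + c) + 28877 = (96864 - 284981) + 28877 = -188117 + 28877 = -159240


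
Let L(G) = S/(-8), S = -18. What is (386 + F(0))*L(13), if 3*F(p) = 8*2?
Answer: 1761/2 ≈ 880.50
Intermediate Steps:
F(p) = 16/3 (F(p) = (8*2)/3 = (⅓)*16 = 16/3)
L(G) = 9/4 (L(G) = -18/(-8) = -18*(-⅛) = 9/4)
(386 + F(0))*L(13) = (386 + 16/3)*(9/4) = (1174/3)*(9/4) = 1761/2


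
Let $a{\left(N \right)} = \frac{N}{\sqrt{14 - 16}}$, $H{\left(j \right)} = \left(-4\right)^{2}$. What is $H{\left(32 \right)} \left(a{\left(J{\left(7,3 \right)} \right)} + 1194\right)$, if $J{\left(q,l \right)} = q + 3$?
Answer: $19104 - 80 i \sqrt{2} \approx 19104.0 - 113.14 i$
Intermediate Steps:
$J{\left(q,l \right)} = 3 + q$
$H{\left(j \right)} = 16$
$a{\left(N \right)} = - \frac{i N \sqrt{2}}{2}$ ($a{\left(N \right)} = \frac{N}{\sqrt{-2}} = \frac{N}{i \sqrt{2}} = N \left(- \frac{i \sqrt{2}}{2}\right) = - \frac{i N \sqrt{2}}{2}$)
$H{\left(32 \right)} \left(a{\left(J{\left(7,3 \right)} \right)} + 1194\right) = 16 \left(- \frac{i \left(3 + 7\right) \sqrt{2}}{2} + 1194\right) = 16 \left(\left(- \frac{1}{2}\right) i 10 \sqrt{2} + 1194\right) = 16 \left(- 5 i \sqrt{2} + 1194\right) = 16 \left(1194 - 5 i \sqrt{2}\right) = 19104 - 80 i \sqrt{2}$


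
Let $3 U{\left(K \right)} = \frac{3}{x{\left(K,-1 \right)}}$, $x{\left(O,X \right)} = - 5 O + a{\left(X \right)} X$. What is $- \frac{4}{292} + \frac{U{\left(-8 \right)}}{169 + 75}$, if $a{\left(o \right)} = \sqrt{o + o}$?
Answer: $- \frac{48496}{3566853} + \frac{i \sqrt{2}}{390888} \approx -0.013596 + 3.618 \cdot 10^{-6} i$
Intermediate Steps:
$a{\left(o \right)} = \sqrt{2} \sqrt{o}$ ($a{\left(o \right)} = \sqrt{2 o} = \sqrt{2} \sqrt{o}$)
$x{\left(O,X \right)} = - 5 O + \sqrt{2} X^{\frac{3}{2}}$ ($x{\left(O,X \right)} = - 5 O + \sqrt{2} \sqrt{X} X = - 5 O + \sqrt{2} X^{\frac{3}{2}}$)
$U{\left(K \right)} = \frac{1}{- 5 K - i \sqrt{2}}$ ($U{\left(K \right)} = \frac{3 \frac{1}{- 5 K + \sqrt{2} \left(-1\right)^{\frac{3}{2}}}}{3} = \frac{3 \frac{1}{- 5 K + \sqrt{2} \left(- i\right)}}{3} = \frac{3 \frac{1}{- 5 K - i \sqrt{2}}}{3} = \frac{1}{- 5 K - i \sqrt{2}}$)
$- \frac{4}{292} + \frac{U{\left(-8 \right)}}{169 + 75} = - \frac{4}{292} + \frac{\left(-1\right) \frac{1}{5 \left(-8\right) + i \sqrt{2}}}{169 + 75} = \left(-4\right) \frac{1}{292} + \frac{\left(-1\right) \frac{1}{-40 + i \sqrt{2}}}{244} = - \frac{1}{73} + - \frac{1}{-40 + i \sqrt{2}} \cdot \frac{1}{244} = - \frac{1}{73} - \frac{1}{244 \left(-40 + i \sqrt{2}\right)}$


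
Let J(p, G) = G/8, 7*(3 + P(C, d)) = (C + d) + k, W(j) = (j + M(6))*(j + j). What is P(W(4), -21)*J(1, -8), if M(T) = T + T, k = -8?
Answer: -78/7 ≈ -11.143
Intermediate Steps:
M(T) = 2*T
W(j) = 2*j*(12 + j) (W(j) = (j + 2*6)*(j + j) = (j + 12)*(2*j) = (12 + j)*(2*j) = 2*j*(12 + j))
P(C, d) = -29/7 + C/7 + d/7 (P(C, d) = -3 + ((C + d) - 8)/7 = -3 + (-8 + C + d)/7 = -3 + (-8/7 + C/7 + d/7) = -29/7 + C/7 + d/7)
J(p, G) = G/8 (J(p, G) = G*(1/8) = G/8)
P(W(4), -21)*J(1, -8) = (-29/7 + (2*4*(12 + 4))/7 + (1/7)*(-21))*((1/8)*(-8)) = (-29/7 + (2*4*16)/7 - 3)*(-1) = (-29/7 + (1/7)*128 - 3)*(-1) = (-29/7 + 128/7 - 3)*(-1) = (78/7)*(-1) = -78/7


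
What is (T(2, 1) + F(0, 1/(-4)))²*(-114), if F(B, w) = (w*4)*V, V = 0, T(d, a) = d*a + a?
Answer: -1026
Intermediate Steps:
T(d, a) = a + a*d (T(d, a) = a*d + a = a + a*d)
F(B, w) = 0 (F(B, w) = (w*4)*0 = (4*w)*0 = 0)
(T(2, 1) + F(0, 1/(-4)))²*(-114) = (1*(1 + 2) + 0)²*(-114) = (1*3 + 0)²*(-114) = (3 + 0)²*(-114) = 3²*(-114) = 9*(-114) = -1026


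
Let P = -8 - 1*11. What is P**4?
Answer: 130321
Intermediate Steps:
P = -19 (P = -8 - 11 = -19)
P**4 = (-19)**4 = 130321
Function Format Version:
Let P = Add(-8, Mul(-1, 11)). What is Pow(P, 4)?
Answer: 130321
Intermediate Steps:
P = -19 (P = Add(-8, -11) = -19)
Pow(P, 4) = Pow(-19, 4) = 130321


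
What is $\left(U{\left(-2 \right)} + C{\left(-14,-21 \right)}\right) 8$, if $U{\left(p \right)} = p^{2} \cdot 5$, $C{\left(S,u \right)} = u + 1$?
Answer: $0$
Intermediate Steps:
$C{\left(S,u \right)} = 1 + u$
$U{\left(p \right)} = 5 p^{2}$
$\left(U{\left(-2 \right)} + C{\left(-14,-21 \right)}\right) 8 = \left(5 \left(-2\right)^{2} + \left(1 - 21\right)\right) 8 = \left(5 \cdot 4 - 20\right) 8 = \left(20 - 20\right) 8 = 0 \cdot 8 = 0$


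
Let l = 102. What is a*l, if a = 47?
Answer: 4794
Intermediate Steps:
a*l = 47*102 = 4794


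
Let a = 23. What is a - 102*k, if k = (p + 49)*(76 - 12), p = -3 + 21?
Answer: -437353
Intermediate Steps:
p = 18
k = 4288 (k = (18 + 49)*(76 - 12) = 67*64 = 4288)
a - 102*k = 23 - 102*4288 = 23 - 437376 = -437353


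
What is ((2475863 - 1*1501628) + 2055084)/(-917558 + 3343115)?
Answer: 1009773/808519 ≈ 1.2489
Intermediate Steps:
((2475863 - 1*1501628) + 2055084)/(-917558 + 3343115) = ((2475863 - 1501628) + 2055084)/2425557 = (974235 + 2055084)*(1/2425557) = 3029319*(1/2425557) = 1009773/808519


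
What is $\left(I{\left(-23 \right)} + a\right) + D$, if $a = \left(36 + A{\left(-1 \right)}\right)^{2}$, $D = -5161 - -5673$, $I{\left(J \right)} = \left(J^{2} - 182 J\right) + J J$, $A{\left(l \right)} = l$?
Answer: $6981$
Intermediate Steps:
$I{\left(J \right)} = - 182 J + 2 J^{2}$ ($I{\left(J \right)} = \left(J^{2} - 182 J\right) + J^{2} = - 182 J + 2 J^{2}$)
$D = 512$ ($D = -5161 + 5673 = 512$)
$a = 1225$ ($a = \left(36 - 1\right)^{2} = 35^{2} = 1225$)
$\left(I{\left(-23 \right)} + a\right) + D = \left(2 \left(-23\right) \left(-91 - 23\right) + 1225\right) + 512 = \left(2 \left(-23\right) \left(-114\right) + 1225\right) + 512 = \left(5244 + 1225\right) + 512 = 6469 + 512 = 6981$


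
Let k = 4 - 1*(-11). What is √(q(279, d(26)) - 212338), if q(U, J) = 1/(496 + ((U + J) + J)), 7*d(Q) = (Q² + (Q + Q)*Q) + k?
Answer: 21*I*√43555348681/9511 ≈ 460.8*I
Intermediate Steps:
k = 15 (k = 4 + 11 = 15)
d(Q) = 15/7 + 3*Q²/7 (d(Q) = ((Q² + (Q + Q)*Q) + 15)/7 = ((Q² + (2*Q)*Q) + 15)/7 = ((Q² + 2*Q²) + 15)/7 = (3*Q² + 15)/7 = (15 + 3*Q²)/7 = 15/7 + 3*Q²/7)
q(U, J) = 1/(496 + U + 2*J) (q(U, J) = 1/(496 + ((J + U) + J)) = 1/(496 + (U + 2*J)) = 1/(496 + U + 2*J))
√(q(279, d(26)) - 212338) = √(1/(496 + 279 + 2*(15/7 + (3/7)*26²)) - 212338) = √(1/(496 + 279 + 2*(15/7 + (3/7)*676)) - 212338) = √(1/(496 + 279 + 2*(15/7 + 2028/7)) - 212338) = √(1/(496 + 279 + 2*(2043/7)) - 212338) = √(1/(496 + 279 + 4086/7) - 212338) = √(1/(9511/7) - 212338) = √(7/9511 - 212338) = √(-2019546711/9511) = 21*I*√43555348681/9511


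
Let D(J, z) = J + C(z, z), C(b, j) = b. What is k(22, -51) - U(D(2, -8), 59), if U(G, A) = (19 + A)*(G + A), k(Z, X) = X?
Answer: -4185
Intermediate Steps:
D(J, z) = J + z
U(G, A) = (19 + A)*(A + G)
k(22, -51) - U(D(2, -8), 59) = -51 - (59² + 19*59 + 19*(2 - 8) + 59*(2 - 8)) = -51 - (3481 + 1121 + 19*(-6) + 59*(-6)) = -51 - (3481 + 1121 - 114 - 354) = -51 - 1*4134 = -51 - 4134 = -4185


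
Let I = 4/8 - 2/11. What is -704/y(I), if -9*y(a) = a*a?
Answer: 3066624/49 ≈ 62584.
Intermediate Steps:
I = 7/22 (I = 4*(⅛) - 2*1/11 = ½ - 2/11 = 7/22 ≈ 0.31818)
y(a) = -a²/9 (y(a) = -a*a/9 = -a²/9)
-704/y(I) = -704/((-(7/22)²/9)) = -704/((-⅑*49/484)) = -704/(-49/4356) = -704*(-4356/49) = 3066624/49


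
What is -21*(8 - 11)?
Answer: 63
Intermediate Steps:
-21*(8 - 11) = -21*(-3) = 63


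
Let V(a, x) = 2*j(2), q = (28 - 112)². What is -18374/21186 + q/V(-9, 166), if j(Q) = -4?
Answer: -9352213/10593 ≈ -882.87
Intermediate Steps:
q = 7056 (q = (-84)² = 7056)
V(a, x) = -8 (V(a, x) = 2*(-4) = -8)
-18374/21186 + q/V(-9, 166) = -18374/21186 + 7056/(-8) = -18374*1/21186 + 7056*(-⅛) = -9187/10593 - 882 = -9352213/10593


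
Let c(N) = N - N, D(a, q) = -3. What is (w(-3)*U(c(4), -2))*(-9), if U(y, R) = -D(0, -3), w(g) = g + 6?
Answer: -81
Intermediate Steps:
w(g) = 6 + g
c(N) = 0
U(y, R) = 3 (U(y, R) = -1*(-3) = 3)
(w(-3)*U(c(4), -2))*(-9) = ((6 - 3)*3)*(-9) = (3*3)*(-9) = 9*(-9) = -81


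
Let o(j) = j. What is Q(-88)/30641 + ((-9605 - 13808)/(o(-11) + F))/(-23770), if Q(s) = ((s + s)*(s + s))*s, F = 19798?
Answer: -1282085239599387/14411595710590 ≈ -88.962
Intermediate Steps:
Q(s) = 4*s**3 (Q(s) = ((2*s)*(2*s))*s = (4*s**2)*s = 4*s**3)
Q(-88)/30641 + ((-9605 - 13808)/(o(-11) + F))/(-23770) = (4*(-88)**3)/30641 + ((-9605 - 13808)/(-11 + 19798))/(-23770) = (4*(-681472))*(1/30641) - 23413/19787*(-1/23770) = -2725888*1/30641 - 23413*1/19787*(-1/23770) = -2725888/30641 - 23413/19787*(-1/23770) = -2725888/30641 + 23413/470336990 = -1282085239599387/14411595710590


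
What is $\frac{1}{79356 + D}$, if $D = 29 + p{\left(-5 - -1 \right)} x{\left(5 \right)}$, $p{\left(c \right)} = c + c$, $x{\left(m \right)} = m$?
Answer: $\frac{1}{79345} \approx 1.2603 \cdot 10^{-5}$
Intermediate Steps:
$p{\left(c \right)} = 2 c$
$D = -11$ ($D = 29 + 2 \left(-5 - -1\right) 5 = 29 + 2 \left(-5 + 1\right) 5 = 29 + 2 \left(-4\right) 5 = 29 - 40 = -11$)
$\frac{1}{79356 + D} = \frac{1}{79356 - 11} = \frac{1}{79345}$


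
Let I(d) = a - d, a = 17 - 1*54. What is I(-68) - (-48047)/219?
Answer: 54836/219 ≈ 250.39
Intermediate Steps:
a = -37 (a = 17 - 54 = -37)
I(d) = -37 - d
I(-68) - (-48047)/219 = (-37 - 1*(-68)) - (-48047)/219 = (-37 + 68) - (-48047)/219 = 31 - 1*(-48047/219) = 31 + 48047/219 = 54836/219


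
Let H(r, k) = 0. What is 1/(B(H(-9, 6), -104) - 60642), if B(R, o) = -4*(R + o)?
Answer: -1/60226 ≈ -1.6604e-5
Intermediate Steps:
B(R, o) = -4*R - 4*o
1/(B(H(-9, 6), -104) - 60642) = 1/((-4*0 - 4*(-104)) - 60642) = 1/((0 + 416) - 60642) = 1/(416 - 60642) = 1/(-60226) = -1/60226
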